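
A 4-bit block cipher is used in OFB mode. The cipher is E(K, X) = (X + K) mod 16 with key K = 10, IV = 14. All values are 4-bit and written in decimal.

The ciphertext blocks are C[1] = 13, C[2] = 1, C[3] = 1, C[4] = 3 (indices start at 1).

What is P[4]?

P[4] = 5

OFB decryption: S_i = E(K, S_{i−1}) with S_{0} = IV; P_i = C_i ⊕ S_i.
P[1]: S = E(K, 14) = 8; 13 ⊕ 8 = 5.
P[2]: S = E(K, 8) = 2; 1 ⊕ 2 = 3.
P[3]: S = E(K, 2) = 12; 1 ⊕ 12 = 13.
P[4]: S = E(K, 12) = 6; 3 ⊕ 6 = 5.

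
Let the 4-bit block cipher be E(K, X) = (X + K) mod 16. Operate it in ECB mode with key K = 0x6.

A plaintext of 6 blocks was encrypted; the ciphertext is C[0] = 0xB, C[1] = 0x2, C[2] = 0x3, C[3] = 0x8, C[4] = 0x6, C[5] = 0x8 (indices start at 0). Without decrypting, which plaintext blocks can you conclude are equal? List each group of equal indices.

ECB encrypts each block independently with the same key, so equal ciphertext blocks imply equal plaintext blocks.
C[3] = C[5] = 0x8, so P[3] = P[5].

P[3] = P[5]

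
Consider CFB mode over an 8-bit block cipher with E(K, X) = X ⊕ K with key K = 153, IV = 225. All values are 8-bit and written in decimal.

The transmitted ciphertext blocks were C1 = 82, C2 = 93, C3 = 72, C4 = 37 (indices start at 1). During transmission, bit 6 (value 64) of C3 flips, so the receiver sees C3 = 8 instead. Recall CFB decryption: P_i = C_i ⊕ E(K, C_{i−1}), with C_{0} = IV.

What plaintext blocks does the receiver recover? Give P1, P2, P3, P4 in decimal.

Only C3 changed, to 8. In CFB, a change in C_i flips the same bit in P_i and garbles P_{i+1}. Decrypting the received ciphertext:
P1: E(K, 225) = 120; 82 ⊕ 120 = 42.
P2: E(K, 82) = 203; 93 ⊕ 203 = 150.
P3: E(K, 93) = 196; 8 ⊕ 196 = 204.
P4: E(K, 8) = 145; 37 ⊕ 145 = 180.
Blocks that differ from the original plaintext: P3, P4.

P1 = 42, P2 = 150, P3 = 204, P4 = 180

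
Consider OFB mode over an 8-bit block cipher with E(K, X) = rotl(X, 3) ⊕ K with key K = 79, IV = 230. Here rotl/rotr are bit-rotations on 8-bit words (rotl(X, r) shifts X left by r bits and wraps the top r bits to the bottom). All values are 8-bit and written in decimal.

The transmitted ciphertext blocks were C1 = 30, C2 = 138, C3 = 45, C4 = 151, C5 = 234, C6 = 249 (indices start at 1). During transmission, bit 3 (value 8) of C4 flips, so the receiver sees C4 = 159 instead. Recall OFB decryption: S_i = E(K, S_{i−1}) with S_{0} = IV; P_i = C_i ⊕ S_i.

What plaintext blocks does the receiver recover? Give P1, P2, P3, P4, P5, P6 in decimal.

Only C4 changed, to 159. In OFB, a change in C_i flips the same bit in P_i only; the keystream is unaffected. Decrypting the received ciphertext:
P1: S = E(K, 230) = 120; 30 ⊕ 120 = 102.
P2: S = E(K, 120) = 140; 138 ⊕ 140 = 6.
P3: S = E(K, 140) = 43; 45 ⊕ 43 = 6.
P4: S = E(K, 43) = 22; 159 ⊕ 22 = 137.
P5: S = E(K, 22) = 255; 234 ⊕ 255 = 21.
P6: S = E(K, 255) = 176; 249 ⊕ 176 = 73.
Blocks that differ from the original plaintext: P4.

P1 = 102, P2 = 6, P3 = 6, P4 = 137, P5 = 21, P6 = 73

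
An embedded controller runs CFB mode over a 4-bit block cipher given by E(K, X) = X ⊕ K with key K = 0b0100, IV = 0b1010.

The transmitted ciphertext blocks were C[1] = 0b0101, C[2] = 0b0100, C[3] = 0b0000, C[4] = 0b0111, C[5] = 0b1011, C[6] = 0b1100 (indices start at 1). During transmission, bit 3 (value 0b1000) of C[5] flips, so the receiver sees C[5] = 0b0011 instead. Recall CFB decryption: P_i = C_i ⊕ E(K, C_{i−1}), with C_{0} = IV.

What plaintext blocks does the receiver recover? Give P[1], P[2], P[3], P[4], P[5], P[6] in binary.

Only C[5] changed, to 0b0011. In CFB, a change in C_i flips the same bit in P_i and garbles P_{i+1}. Decrypting the received ciphertext:
P[1]: E(K, 0b1010) = 0b1110; 0b0101 ⊕ 0b1110 = 0b1011.
P[2]: E(K, 0b0101) = 0b0001; 0b0100 ⊕ 0b0001 = 0b0101.
P[3]: E(K, 0b0100) = 0b0000; 0b0000 ⊕ 0b0000 = 0b0000.
P[4]: E(K, 0b0000) = 0b0100; 0b0111 ⊕ 0b0100 = 0b0011.
P[5]: E(K, 0b0111) = 0b0011; 0b0011 ⊕ 0b0011 = 0b0000.
P[6]: E(K, 0b0011) = 0b0111; 0b1100 ⊕ 0b0111 = 0b1011.
Blocks that differ from the original plaintext: P[5], P[6].

P[1] = 0b1011, P[2] = 0b0101, P[3] = 0b0000, P[4] = 0b0011, P[5] = 0b0000, P[6] = 0b1011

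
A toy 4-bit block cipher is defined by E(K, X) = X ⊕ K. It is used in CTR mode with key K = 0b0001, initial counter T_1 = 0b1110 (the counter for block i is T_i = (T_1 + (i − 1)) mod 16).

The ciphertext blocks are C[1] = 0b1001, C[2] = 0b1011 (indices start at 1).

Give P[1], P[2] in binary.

P[1] = 0b0110, P[2] = 0b0101

CTR decryption: S_i = E(K, T_i) where T_i is the counter for block i; P_i = C_i ⊕ S_i.
P[1]: T = 0b1110, S = E(K, T) = 0b1111; 0b1001 ⊕ 0b1111 = 0b0110.
P[2]: T = 0b1111, S = E(K, T) = 0b1110; 0b1011 ⊕ 0b1110 = 0b0101.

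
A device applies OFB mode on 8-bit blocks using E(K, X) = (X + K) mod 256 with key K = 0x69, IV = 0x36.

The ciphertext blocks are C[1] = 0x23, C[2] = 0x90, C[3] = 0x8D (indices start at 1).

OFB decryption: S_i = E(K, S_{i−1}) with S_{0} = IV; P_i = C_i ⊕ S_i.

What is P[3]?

P[1]: S = E(K, 0x36) = 0x9F; 0x23 ⊕ 0x9F = 0xBC.
P[2]: S = E(K, 0x9F) = 0x08; 0x90 ⊕ 0x08 = 0x98.
P[3]: S = E(K, 0x08) = 0x71; 0x8D ⊕ 0x71 = 0xFC.

P[3] = 0xFC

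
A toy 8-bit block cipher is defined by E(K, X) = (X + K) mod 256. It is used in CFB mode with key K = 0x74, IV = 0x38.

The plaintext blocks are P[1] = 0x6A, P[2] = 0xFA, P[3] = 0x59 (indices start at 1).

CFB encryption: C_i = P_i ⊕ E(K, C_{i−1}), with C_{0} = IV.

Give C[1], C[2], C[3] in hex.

C[1]: E(K, 0x38) = 0xAC; 0x6A ⊕ 0xAC = 0xC6.
C[2]: E(K, 0xC6) = 0x3A; 0xFA ⊕ 0x3A = 0xC0.
C[3]: E(K, 0xC0) = 0x34; 0x59 ⊕ 0x34 = 0x6D.

C[1] = 0xC6, C[2] = 0xC0, C[3] = 0x6D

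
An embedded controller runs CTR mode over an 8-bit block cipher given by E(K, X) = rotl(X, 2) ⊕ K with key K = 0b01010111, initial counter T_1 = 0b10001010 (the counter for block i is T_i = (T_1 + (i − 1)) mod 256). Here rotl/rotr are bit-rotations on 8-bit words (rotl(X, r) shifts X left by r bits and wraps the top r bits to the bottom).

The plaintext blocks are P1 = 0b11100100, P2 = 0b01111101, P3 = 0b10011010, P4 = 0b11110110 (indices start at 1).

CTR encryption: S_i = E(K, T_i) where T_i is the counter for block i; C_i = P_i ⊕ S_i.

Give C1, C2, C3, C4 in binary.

C1: T = 0b10001010, S = E(K, T) = 0b01111101; 0b11100100 ⊕ 0b01111101 = 0b10011001.
C2: T = 0b10001011, S = E(K, T) = 0b01111001; 0b01111101 ⊕ 0b01111001 = 0b00000100.
C3: T = 0b10001100, S = E(K, T) = 0b01100101; 0b10011010 ⊕ 0b01100101 = 0b11111111.
C4: T = 0b10001101, S = E(K, T) = 0b01100001; 0b11110110 ⊕ 0b01100001 = 0b10010111.

C1 = 0b10011001, C2 = 0b00000100, C3 = 0b11111111, C4 = 0b10010111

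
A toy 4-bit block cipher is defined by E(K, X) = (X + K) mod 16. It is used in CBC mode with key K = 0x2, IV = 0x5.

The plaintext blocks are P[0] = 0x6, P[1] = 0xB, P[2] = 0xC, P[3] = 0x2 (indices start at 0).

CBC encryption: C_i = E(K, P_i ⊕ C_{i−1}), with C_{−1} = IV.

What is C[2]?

C[2] = 0xE

C[0]: P[0] ⊕ 0x5 = 0x3; E(K, 0x3) = 0x5.
C[1]: P[1] ⊕ 0x5 = 0xE; E(K, 0xE) = 0x0.
C[2]: P[2] ⊕ 0x0 = 0xC; E(K, 0xC) = 0xE.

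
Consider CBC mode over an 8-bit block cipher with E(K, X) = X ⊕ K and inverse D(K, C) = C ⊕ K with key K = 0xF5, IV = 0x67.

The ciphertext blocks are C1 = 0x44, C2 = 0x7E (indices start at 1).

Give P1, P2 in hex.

P1 = 0xD6, P2 = 0xCF

CBC decryption: P_i = D(K, C_i) ⊕ C_{i−1}, with C_{0} = IV.
P1: D(K, 0x44) = 0xB1; 0xB1 ⊕ 0x67 = 0xD6.
P2: D(K, 0x7E) = 0x8B; 0x8B ⊕ 0x44 = 0xCF.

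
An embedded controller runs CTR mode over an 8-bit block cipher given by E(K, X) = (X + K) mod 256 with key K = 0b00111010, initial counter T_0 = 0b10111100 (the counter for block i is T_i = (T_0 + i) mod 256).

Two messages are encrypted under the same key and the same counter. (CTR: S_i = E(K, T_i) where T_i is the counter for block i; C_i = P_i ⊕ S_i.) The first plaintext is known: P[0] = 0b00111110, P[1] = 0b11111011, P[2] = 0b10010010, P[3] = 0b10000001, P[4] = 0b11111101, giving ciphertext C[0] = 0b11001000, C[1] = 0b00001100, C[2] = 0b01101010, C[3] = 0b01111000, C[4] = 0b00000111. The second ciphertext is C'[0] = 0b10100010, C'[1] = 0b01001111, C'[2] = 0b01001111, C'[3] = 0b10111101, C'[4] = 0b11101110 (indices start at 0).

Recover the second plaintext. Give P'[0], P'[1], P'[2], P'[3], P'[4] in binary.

P'[0] = 0b01010100, P'[1] = 0b10111000, P'[2] = 0b10110111, P'[3] = 0b01000100, P'[4] = 0b00010100

In CTR with a reused counter, both messages share the same keystream S_i, so C_i ⊕ C'_i = P_i ⊕ P'_i and thus P'_i = P_i ⊕ C_i ⊕ C'_i.
P'[0]: 0b00111110 ⊕ 0b11001000 ⊕ 0b10100010 = 0b01010100.
P'[1]: 0b11111011 ⊕ 0b00001100 ⊕ 0b01001111 = 0b10111000.
P'[2]: 0b10010010 ⊕ 0b01101010 ⊕ 0b01001111 = 0b10110111.
P'[3]: 0b10000001 ⊕ 0b01111000 ⊕ 0b10111101 = 0b01000100.
P'[4]: 0b11111101 ⊕ 0b00000111 ⊕ 0b11101110 = 0b00010100.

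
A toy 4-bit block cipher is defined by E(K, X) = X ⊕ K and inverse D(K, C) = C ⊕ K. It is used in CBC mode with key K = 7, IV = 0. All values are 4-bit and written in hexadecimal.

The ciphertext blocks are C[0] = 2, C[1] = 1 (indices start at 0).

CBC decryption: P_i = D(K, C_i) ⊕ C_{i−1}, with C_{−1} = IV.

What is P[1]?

P[1]: D(K, 1) = 6; 6 ⊕ 2 = 4.

P[1] = 4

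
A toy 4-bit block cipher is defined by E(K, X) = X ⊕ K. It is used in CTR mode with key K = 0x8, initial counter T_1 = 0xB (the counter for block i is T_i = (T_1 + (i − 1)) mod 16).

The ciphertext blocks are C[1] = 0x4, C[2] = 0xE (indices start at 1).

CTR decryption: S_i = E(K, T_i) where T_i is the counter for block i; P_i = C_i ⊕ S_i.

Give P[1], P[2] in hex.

P[1]: T = 0xB, S = E(K, T) = 0x3; 0x4 ⊕ 0x3 = 0x7.
P[2]: T = 0xC, S = E(K, T) = 0x4; 0xE ⊕ 0x4 = 0xA.

P[1] = 0x7, P[2] = 0xA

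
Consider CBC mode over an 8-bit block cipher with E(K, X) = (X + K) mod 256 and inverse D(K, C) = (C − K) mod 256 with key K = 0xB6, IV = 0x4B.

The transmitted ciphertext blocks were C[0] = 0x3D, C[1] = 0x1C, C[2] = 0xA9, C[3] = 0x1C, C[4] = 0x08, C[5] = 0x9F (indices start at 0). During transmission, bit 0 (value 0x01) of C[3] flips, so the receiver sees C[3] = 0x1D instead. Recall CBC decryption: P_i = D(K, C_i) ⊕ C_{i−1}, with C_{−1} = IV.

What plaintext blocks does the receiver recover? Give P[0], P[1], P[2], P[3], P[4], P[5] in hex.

P[0] = 0xCC, P[1] = 0x5B, P[2] = 0xEF, P[3] = 0xCE, P[4] = 0x4F, P[5] = 0xE1

Only C[3] changed, to 0x1D. In CBC, a change in C_i garbles P_i and flips the same bit in P_{i+1}. Decrypting the received ciphertext:
P[0]: D(K, 0x3D) = 0x87; 0x87 ⊕ 0x4B = 0xCC.
P[1]: D(K, 0x1C) = 0x66; 0x66 ⊕ 0x3D = 0x5B.
P[2]: D(K, 0xA9) = 0xF3; 0xF3 ⊕ 0x1C = 0xEF.
P[3]: D(K, 0x1D) = 0x67; 0x67 ⊕ 0xA9 = 0xCE.
P[4]: D(K, 0x08) = 0x52; 0x52 ⊕ 0x1D = 0x4F.
P[5]: D(K, 0x9F) = 0xE9; 0xE9 ⊕ 0x08 = 0xE1.
Blocks that differ from the original plaintext: P[3], P[4].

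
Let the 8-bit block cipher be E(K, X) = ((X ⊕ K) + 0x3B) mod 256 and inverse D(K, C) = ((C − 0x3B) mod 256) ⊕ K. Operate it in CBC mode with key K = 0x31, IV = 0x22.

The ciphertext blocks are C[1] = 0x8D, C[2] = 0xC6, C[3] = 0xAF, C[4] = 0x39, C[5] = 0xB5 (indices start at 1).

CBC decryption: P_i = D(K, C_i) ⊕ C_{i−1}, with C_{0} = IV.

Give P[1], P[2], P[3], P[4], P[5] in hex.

P[1] = 0x41, P[2] = 0x37, P[3] = 0x83, P[4] = 0x60, P[5] = 0x72

P[1]: D(K, 0x8D) = 0x63; 0x63 ⊕ 0x22 = 0x41.
P[2]: D(K, 0xC6) = 0xBA; 0xBA ⊕ 0x8D = 0x37.
P[3]: D(K, 0xAF) = 0x45; 0x45 ⊕ 0xC6 = 0x83.
P[4]: D(K, 0x39) = 0xCF; 0xCF ⊕ 0xAF = 0x60.
P[5]: D(K, 0xB5) = 0x4B; 0x4B ⊕ 0x39 = 0x72.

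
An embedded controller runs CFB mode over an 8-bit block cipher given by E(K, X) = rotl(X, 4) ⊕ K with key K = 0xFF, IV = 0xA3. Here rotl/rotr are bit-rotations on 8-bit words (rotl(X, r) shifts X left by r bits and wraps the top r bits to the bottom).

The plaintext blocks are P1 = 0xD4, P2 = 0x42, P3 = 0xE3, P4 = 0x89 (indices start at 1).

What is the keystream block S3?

CFB encryption: C_i = P_i ⊕ E(K, C_{i−1}), with C_{0} = IV.
C1: E(K, 0xA3) = 0xC5; 0xD4 ⊕ 0xC5 = 0x11.
C2: E(K, 0x11) = 0xEE; 0x42 ⊕ 0xEE = 0xAC.
C3: E(K, 0xAC) = 0x35; 0xE3 ⊕ 0x35 = 0xD6.
So S3 = 0x35.

0x35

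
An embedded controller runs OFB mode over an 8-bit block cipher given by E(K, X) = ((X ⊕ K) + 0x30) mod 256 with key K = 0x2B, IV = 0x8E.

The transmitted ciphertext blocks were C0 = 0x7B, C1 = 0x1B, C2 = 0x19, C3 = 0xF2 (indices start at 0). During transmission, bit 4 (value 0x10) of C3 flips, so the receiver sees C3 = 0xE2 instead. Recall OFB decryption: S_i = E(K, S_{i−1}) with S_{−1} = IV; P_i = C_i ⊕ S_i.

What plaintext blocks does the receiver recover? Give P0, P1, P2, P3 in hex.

Only C3 changed, to 0xE2. In OFB, a change in C_i flips the same bit in P_i only; the keystream is unaffected. Decrypting the received ciphertext:
P0: S = E(K, 0x8E) = 0xD5; 0x7B ⊕ 0xD5 = 0xAE.
P1: S = E(K, 0xD5) = 0x2E; 0x1B ⊕ 0x2E = 0x35.
P2: S = E(K, 0x2E) = 0x35; 0x19 ⊕ 0x35 = 0x2C.
P3: S = E(K, 0x35) = 0x4E; 0xE2 ⊕ 0x4E = 0xAC.
Blocks that differ from the original plaintext: P3.

P0 = 0xAE, P1 = 0x35, P2 = 0x2C, P3 = 0xAC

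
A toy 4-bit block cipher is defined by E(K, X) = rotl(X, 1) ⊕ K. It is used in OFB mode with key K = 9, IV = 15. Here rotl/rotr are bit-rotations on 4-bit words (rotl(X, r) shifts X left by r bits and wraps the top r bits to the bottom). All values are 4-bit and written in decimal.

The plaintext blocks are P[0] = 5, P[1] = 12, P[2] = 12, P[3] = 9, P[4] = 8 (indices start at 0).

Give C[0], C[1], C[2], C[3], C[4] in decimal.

C[0] = 3, C[1] = 9, C[2] = 15, C[3] = 6, C[4] = 14

OFB encryption: S_i = E(K, S_{i−1}) with S_{−1} = IV; C_i = P_i ⊕ S_i.
C[0]: S = E(K, 15) = 6; 5 ⊕ 6 = 3.
C[1]: S = E(K, 6) = 5; 12 ⊕ 5 = 9.
C[2]: S = E(K, 5) = 3; 12 ⊕ 3 = 15.
C[3]: S = E(K, 3) = 15; 9 ⊕ 15 = 6.
C[4]: S = E(K, 15) = 6; 8 ⊕ 6 = 14.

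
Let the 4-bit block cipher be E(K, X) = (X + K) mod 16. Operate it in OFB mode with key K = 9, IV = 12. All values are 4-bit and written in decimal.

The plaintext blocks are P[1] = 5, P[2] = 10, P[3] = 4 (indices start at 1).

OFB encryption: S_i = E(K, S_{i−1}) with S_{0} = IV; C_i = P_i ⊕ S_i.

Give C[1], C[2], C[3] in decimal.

C[1]: S = E(K, 12) = 5; 5 ⊕ 5 = 0.
C[2]: S = E(K, 5) = 14; 10 ⊕ 14 = 4.
C[3]: S = E(K, 14) = 7; 4 ⊕ 7 = 3.

C[1] = 0, C[2] = 4, C[3] = 3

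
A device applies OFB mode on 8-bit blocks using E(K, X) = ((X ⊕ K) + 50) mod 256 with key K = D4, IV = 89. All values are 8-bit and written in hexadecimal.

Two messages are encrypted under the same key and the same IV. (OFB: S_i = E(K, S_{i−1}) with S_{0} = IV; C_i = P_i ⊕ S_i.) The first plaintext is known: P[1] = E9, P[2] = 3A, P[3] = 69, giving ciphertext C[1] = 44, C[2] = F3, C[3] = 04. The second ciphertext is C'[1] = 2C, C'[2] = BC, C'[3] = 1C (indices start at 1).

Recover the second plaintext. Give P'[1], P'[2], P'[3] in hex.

In OFB with a reused IV, both messages share the same keystream S_i, so C_i ⊕ C'_i = P_i ⊕ P'_i and thus P'_i = P_i ⊕ C_i ⊕ C'_i.
P'[1]: E9 ⊕ 44 ⊕ 2C = 81.
P'[2]: 3A ⊕ F3 ⊕ BC = 75.
P'[3]: 69 ⊕ 04 ⊕ 1C = 71.

P'[1] = 81, P'[2] = 75, P'[3] = 71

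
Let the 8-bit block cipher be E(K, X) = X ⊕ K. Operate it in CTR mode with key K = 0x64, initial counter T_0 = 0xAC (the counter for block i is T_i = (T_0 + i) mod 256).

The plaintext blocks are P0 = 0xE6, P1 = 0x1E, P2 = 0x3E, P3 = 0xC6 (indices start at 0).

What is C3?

CTR encryption: S_i = E(K, T_i) where T_i is the counter for block i; C_i = P_i ⊕ S_i.
C0: T = 0xAC, S = E(K, T) = 0xC8; 0xE6 ⊕ 0xC8 = 0x2E.
C1: T = 0xAD, S = E(K, T) = 0xC9; 0x1E ⊕ 0xC9 = 0xD7.
C2: T = 0xAE, S = E(K, T) = 0xCA; 0x3E ⊕ 0xCA = 0xF4.
C3: T = 0xAF, S = E(K, T) = 0xCB; 0xC6 ⊕ 0xCB = 0x0D.

C3 = 0x0D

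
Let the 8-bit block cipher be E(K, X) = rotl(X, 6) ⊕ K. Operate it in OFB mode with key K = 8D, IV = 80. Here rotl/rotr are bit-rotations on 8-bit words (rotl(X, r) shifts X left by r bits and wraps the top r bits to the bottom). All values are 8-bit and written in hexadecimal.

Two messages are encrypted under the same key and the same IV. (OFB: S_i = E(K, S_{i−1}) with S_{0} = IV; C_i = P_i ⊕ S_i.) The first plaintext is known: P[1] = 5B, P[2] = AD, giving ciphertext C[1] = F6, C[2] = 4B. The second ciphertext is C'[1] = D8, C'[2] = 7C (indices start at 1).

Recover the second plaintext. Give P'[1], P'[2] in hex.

In OFB with a reused IV, both messages share the same keystream S_i, so C_i ⊕ C'_i = P_i ⊕ P'_i and thus P'_i = P_i ⊕ C_i ⊕ C'_i.
P'[1]: 5B ⊕ F6 ⊕ D8 = 75.
P'[2]: AD ⊕ 4B ⊕ 7C = 9A.

P'[1] = 75, P'[2] = 9A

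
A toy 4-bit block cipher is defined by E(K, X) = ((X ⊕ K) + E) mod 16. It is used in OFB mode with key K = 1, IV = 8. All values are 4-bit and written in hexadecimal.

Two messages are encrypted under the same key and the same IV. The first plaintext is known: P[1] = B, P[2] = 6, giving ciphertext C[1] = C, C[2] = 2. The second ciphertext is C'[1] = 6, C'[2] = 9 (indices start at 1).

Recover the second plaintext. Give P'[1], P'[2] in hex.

In OFB with a reused IV, both messages share the same keystream S_i, so C_i ⊕ C'_i = P_i ⊕ P'_i and thus P'_i = P_i ⊕ C_i ⊕ C'_i.
P'[1]: B ⊕ C ⊕ 6 = 1.
P'[2]: 6 ⊕ 2 ⊕ 9 = D.

P'[1] = 1, P'[2] = D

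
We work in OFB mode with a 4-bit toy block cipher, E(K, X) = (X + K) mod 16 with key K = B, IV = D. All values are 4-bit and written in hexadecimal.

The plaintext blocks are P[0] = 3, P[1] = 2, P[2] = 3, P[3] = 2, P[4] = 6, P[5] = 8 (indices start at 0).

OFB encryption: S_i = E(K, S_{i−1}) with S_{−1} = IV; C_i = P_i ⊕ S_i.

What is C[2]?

C[0]: S = E(K, D) = 8; 3 ⊕ 8 = B.
C[1]: S = E(K, 8) = 3; 2 ⊕ 3 = 1.
C[2]: S = E(K, 3) = E; 3 ⊕ E = D.

C[2] = D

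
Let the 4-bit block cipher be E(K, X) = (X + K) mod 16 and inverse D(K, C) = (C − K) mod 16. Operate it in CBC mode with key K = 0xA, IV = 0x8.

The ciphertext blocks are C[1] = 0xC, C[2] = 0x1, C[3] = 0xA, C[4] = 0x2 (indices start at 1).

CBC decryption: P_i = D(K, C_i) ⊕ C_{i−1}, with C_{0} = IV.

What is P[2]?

P[2] = 0xB

P[2]: D(K, 0x1) = 0x7; 0x7 ⊕ 0xC = 0xB.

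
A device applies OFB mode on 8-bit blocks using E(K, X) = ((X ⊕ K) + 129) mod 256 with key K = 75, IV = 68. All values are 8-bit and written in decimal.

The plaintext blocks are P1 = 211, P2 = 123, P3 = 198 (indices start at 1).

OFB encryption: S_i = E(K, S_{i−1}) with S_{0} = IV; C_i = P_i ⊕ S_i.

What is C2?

C2 = 39

C1: S = E(K, 68) = 144; 211 ⊕ 144 = 67.
C2: S = E(K, 144) = 92; 123 ⊕ 92 = 39.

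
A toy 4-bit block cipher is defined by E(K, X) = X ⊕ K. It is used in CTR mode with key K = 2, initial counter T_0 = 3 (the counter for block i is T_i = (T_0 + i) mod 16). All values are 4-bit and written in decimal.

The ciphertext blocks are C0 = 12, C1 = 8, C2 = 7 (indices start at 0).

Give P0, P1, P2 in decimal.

P0 = 13, P1 = 14, P2 = 0

CTR decryption: S_i = E(K, T_i) where T_i is the counter for block i; P_i = C_i ⊕ S_i.
P0: T = 3, S = E(K, T) = 1; 12 ⊕ 1 = 13.
P1: T = 4, S = E(K, T) = 6; 8 ⊕ 6 = 14.
P2: T = 5, S = E(K, T) = 7; 7 ⊕ 7 = 0.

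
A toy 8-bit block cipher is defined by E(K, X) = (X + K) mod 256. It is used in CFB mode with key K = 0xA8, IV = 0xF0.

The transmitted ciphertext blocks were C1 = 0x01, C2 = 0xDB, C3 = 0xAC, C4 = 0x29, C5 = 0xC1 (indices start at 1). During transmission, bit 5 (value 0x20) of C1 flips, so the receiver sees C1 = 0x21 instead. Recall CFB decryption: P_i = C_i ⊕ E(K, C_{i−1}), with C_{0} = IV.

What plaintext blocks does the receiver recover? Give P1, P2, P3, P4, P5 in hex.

P1 = 0xB9, P2 = 0x12, P3 = 0x2F, P4 = 0x7D, P5 = 0x10

Only C1 changed, to 0x21. In CFB, a change in C_i flips the same bit in P_i and garbles P_{i+1}. Decrypting the received ciphertext:
P1: E(K, 0xF0) = 0x98; 0x21 ⊕ 0x98 = 0xB9.
P2: E(K, 0x21) = 0xC9; 0xDB ⊕ 0xC9 = 0x12.
P3: E(K, 0xDB) = 0x83; 0xAC ⊕ 0x83 = 0x2F.
P4: E(K, 0xAC) = 0x54; 0x29 ⊕ 0x54 = 0x7D.
P5: E(K, 0x29) = 0xD1; 0xC1 ⊕ 0xD1 = 0x10.
Blocks that differ from the original plaintext: P1, P2.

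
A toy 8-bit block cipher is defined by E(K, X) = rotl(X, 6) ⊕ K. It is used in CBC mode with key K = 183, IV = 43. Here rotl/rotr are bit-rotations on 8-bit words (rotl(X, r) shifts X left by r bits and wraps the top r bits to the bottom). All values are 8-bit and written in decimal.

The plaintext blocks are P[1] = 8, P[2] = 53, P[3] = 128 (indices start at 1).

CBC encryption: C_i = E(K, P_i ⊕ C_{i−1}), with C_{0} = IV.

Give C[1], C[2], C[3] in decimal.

C[1] = 127, C[2] = 37, C[3] = 222

C[1]: P[1] ⊕ 43 = 35; E(K, 35) = 127.
C[2]: P[2] ⊕ 127 = 74; E(K, 74) = 37.
C[3]: P[3] ⊕ 37 = 165; E(K, 165) = 222.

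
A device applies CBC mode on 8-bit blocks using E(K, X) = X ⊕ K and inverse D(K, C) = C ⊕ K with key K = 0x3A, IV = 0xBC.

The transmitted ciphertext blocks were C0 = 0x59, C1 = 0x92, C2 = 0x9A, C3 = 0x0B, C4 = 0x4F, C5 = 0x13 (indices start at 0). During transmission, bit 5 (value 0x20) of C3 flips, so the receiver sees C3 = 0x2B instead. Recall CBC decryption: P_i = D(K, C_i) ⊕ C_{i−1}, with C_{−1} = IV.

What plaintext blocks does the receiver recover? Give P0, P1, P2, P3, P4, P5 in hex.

P0 = 0xDF, P1 = 0xF1, P2 = 0x32, P3 = 0x8B, P4 = 0x5E, P5 = 0x66

Only C3 changed, to 0x2B. In CBC, a change in C_i garbles P_i and flips the same bit in P_{i+1}. Decrypting the received ciphertext:
P0: D(K, 0x59) = 0x63; 0x63 ⊕ 0xBC = 0xDF.
P1: D(K, 0x92) = 0xA8; 0xA8 ⊕ 0x59 = 0xF1.
P2: D(K, 0x9A) = 0xA0; 0xA0 ⊕ 0x92 = 0x32.
P3: D(K, 0x2B) = 0x11; 0x11 ⊕ 0x9A = 0x8B.
P4: D(K, 0x4F) = 0x75; 0x75 ⊕ 0x2B = 0x5E.
P5: D(K, 0x13) = 0x29; 0x29 ⊕ 0x4F = 0x66.
Blocks that differ from the original plaintext: P3, P4.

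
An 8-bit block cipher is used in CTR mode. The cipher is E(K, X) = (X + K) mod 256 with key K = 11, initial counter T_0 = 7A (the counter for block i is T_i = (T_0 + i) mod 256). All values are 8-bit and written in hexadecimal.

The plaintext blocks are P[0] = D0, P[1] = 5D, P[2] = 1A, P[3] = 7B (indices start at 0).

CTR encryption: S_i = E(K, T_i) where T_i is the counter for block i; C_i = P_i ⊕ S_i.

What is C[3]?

C[3] = F5

C[0]: T = 7A, S = E(K, T) = 8B; D0 ⊕ 8B = 5B.
C[1]: T = 7B, S = E(K, T) = 8C; 5D ⊕ 8C = D1.
C[2]: T = 7C, S = E(K, T) = 8D; 1A ⊕ 8D = 97.
C[3]: T = 7D, S = E(K, T) = 8E; 7B ⊕ 8E = F5.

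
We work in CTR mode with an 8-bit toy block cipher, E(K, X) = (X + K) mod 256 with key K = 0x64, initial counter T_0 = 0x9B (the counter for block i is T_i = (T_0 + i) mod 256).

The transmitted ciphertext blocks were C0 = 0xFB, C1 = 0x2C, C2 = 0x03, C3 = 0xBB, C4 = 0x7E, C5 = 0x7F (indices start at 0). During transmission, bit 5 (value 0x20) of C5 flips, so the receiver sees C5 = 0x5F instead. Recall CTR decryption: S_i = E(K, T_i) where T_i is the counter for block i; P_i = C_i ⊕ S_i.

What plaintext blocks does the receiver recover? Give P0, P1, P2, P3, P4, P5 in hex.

Only C5 changed, to 0x5F. In CTR, a change in C_i flips the same bit in P_i only; the keystream is unaffected. Decrypting the received ciphertext:
P0: T = 0x9B, S = E(K, T) = 0xFF; 0xFB ⊕ 0xFF = 0x04.
P1: T = 0x9C, S = E(K, T) = 0x00; 0x2C ⊕ 0x00 = 0x2C.
P2: T = 0x9D, S = E(K, T) = 0x01; 0x03 ⊕ 0x01 = 0x02.
P3: T = 0x9E, S = E(K, T) = 0x02; 0xBB ⊕ 0x02 = 0xB9.
P4: T = 0x9F, S = E(K, T) = 0x03; 0x7E ⊕ 0x03 = 0x7D.
P5: T = 0xA0, S = E(K, T) = 0x04; 0x5F ⊕ 0x04 = 0x5B.
Blocks that differ from the original plaintext: P5.

P0 = 0x04, P1 = 0x2C, P2 = 0x02, P3 = 0xB9, P4 = 0x7D, P5 = 0x5B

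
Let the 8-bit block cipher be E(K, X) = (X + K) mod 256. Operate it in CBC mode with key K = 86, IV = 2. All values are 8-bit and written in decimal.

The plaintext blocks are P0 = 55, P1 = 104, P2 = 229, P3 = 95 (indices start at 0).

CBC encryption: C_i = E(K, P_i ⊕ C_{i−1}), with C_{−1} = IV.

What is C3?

C0: P0 ⊕ 2 = 53; E(K, 53) = 139.
C1: P1 ⊕ 139 = 227; E(K, 227) = 57.
C2: P2 ⊕ 57 = 220; E(K, 220) = 50.
C3: P3 ⊕ 50 = 109; E(K, 109) = 195.

C3 = 195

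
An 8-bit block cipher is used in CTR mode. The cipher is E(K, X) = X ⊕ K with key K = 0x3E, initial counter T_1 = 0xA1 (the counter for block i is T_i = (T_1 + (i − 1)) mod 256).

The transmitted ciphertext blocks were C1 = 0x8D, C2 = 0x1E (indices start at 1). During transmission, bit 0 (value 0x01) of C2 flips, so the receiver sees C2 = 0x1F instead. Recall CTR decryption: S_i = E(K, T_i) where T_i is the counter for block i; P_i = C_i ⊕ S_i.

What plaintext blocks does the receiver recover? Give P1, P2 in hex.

P1 = 0x12, P2 = 0x83

Only C2 changed, to 0x1F. In CTR, a change in C_i flips the same bit in P_i only; the keystream is unaffected. Decrypting the received ciphertext:
P1: T = 0xA1, S = E(K, T) = 0x9F; 0x8D ⊕ 0x9F = 0x12.
P2: T = 0xA2, S = E(K, T) = 0x9C; 0x1F ⊕ 0x9C = 0x83.
Blocks that differ from the original plaintext: P2.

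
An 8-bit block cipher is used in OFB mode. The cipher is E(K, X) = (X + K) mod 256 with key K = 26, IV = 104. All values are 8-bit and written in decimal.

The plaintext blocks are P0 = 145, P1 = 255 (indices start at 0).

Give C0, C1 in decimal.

OFB encryption: S_i = E(K, S_{i−1}) with S_{−1} = IV; C_i = P_i ⊕ S_i.
C0: S = E(K, 104) = 130; 145 ⊕ 130 = 19.
C1: S = E(K, 130) = 156; 255 ⊕ 156 = 99.

C0 = 19, C1 = 99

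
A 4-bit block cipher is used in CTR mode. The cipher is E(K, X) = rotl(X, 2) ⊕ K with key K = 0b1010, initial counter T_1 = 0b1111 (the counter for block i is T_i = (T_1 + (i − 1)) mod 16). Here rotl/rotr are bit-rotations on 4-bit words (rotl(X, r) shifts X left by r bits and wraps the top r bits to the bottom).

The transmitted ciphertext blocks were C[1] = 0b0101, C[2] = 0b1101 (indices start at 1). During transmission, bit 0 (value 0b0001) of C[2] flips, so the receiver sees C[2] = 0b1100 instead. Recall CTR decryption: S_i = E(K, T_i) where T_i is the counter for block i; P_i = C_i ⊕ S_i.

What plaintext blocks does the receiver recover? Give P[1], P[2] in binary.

P[1] = 0b0000, P[2] = 0b0110

Only C[2] changed, to 0b1100. In CTR, a change in C_i flips the same bit in P_i only; the keystream is unaffected. Decrypting the received ciphertext:
P[1]: T = 0b1111, S = E(K, T) = 0b0101; 0b0101 ⊕ 0b0101 = 0b0000.
P[2]: T = 0b0000, S = E(K, T) = 0b1010; 0b1100 ⊕ 0b1010 = 0b0110.
Blocks that differ from the original plaintext: P[2].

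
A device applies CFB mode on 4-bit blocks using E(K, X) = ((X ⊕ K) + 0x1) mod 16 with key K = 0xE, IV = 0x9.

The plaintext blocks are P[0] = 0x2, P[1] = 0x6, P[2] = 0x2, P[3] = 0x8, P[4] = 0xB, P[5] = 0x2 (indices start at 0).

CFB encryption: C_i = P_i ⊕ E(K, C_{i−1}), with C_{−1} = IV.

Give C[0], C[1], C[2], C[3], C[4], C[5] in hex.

C[0]: E(K, 0x9) = 0x8; 0x2 ⊕ 0x8 = 0xA.
C[1]: E(K, 0xA) = 0x5; 0x6 ⊕ 0x5 = 0x3.
C[2]: E(K, 0x3) = 0xE; 0x2 ⊕ 0xE = 0xC.
C[3]: E(K, 0xC) = 0x3; 0x8 ⊕ 0x3 = 0xB.
C[4]: E(K, 0xB) = 0x6; 0xB ⊕ 0x6 = 0xD.
C[5]: E(K, 0xD) = 0x4; 0x2 ⊕ 0x4 = 0x6.

C[0] = 0xA, C[1] = 0x3, C[2] = 0xC, C[3] = 0xB, C[4] = 0xD, C[5] = 0x6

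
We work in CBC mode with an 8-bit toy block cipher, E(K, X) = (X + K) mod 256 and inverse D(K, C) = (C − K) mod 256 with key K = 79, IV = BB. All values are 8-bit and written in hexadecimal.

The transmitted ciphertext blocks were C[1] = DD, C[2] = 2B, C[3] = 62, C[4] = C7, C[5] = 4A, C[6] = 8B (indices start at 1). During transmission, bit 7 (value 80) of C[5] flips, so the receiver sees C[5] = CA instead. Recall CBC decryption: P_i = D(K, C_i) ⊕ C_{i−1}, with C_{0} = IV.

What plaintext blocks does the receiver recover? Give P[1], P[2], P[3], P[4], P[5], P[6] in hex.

Only C[5] changed, to CA. In CBC, a change in C_i garbles P_i and flips the same bit in P_{i+1}. Decrypting the received ciphertext:
P[1]: D(K, DD) = 64; 64 ⊕ BB = DF.
P[2]: D(K, 2B) = B2; B2 ⊕ DD = 6F.
P[3]: D(K, 62) = E9; E9 ⊕ 2B = C2.
P[4]: D(K, C7) = 4E; 4E ⊕ 62 = 2C.
P[5]: D(K, CA) = 51; 51 ⊕ C7 = 96.
P[6]: D(K, 8B) = 12; 12 ⊕ CA = D8.
Blocks that differ from the original plaintext: P[5], P[6].

P[1] = DF, P[2] = 6F, P[3] = C2, P[4] = 2C, P[5] = 96, P[6] = D8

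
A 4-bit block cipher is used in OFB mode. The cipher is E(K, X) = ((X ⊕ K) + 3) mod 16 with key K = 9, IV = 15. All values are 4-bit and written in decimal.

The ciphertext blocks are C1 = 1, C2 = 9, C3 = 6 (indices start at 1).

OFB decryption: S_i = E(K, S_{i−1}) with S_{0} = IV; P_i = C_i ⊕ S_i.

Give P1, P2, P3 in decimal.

P1: S = E(K, 15) = 9; 1 ⊕ 9 = 8.
P2: S = E(K, 9) = 3; 9 ⊕ 3 = 10.
P3: S = E(K, 3) = 13; 6 ⊕ 13 = 11.

P1 = 8, P2 = 10, P3 = 11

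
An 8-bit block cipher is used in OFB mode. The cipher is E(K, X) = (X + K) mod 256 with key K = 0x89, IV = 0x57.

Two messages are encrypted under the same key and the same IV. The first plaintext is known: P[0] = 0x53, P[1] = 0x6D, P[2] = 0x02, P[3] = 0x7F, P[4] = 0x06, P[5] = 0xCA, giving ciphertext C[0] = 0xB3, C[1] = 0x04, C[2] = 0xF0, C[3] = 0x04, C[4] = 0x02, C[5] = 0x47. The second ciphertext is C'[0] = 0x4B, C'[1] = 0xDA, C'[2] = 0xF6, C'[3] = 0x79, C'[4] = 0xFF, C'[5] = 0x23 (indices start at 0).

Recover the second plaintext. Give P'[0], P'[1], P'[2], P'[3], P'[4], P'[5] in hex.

P'[0] = 0xAB, P'[1] = 0xB3, P'[2] = 0x04, P'[3] = 0x02, P'[4] = 0xFB, P'[5] = 0xAE

In OFB with a reused IV, both messages share the same keystream S_i, so C_i ⊕ C'_i = P_i ⊕ P'_i and thus P'_i = P_i ⊕ C_i ⊕ C'_i.
P'[0]: 0x53 ⊕ 0xB3 ⊕ 0x4B = 0xAB.
P'[1]: 0x6D ⊕ 0x04 ⊕ 0xDA = 0xB3.
P'[2]: 0x02 ⊕ 0xF0 ⊕ 0xF6 = 0x04.
P'[3]: 0x7F ⊕ 0x04 ⊕ 0x79 = 0x02.
P'[4]: 0x06 ⊕ 0x02 ⊕ 0xFF = 0xFB.
P'[5]: 0xCA ⊕ 0x47 ⊕ 0x23 = 0xAE.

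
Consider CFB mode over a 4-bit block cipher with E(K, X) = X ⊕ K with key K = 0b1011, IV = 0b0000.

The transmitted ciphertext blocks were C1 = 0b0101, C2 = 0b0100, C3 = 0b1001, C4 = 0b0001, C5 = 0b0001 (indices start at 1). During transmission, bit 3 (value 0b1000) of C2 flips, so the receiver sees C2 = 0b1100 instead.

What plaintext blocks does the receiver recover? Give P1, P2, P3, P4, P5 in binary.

P1 = 0b1110, P2 = 0b0010, P3 = 0b1110, P4 = 0b0011, P5 = 0b1011

CFB decryption: P_i = C_i ⊕ E(K, C_{i−1}), with C_{0} = IV.
Only C2 changed, to 0b1100. In CFB, a change in C_i flips the same bit in P_i and garbles P_{i+1}. Decrypting the received ciphertext:
P1: E(K, 0b0000) = 0b1011; 0b0101 ⊕ 0b1011 = 0b1110.
P2: E(K, 0b0101) = 0b1110; 0b1100 ⊕ 0b1110 = 0b0010.
P3: E(K, 0b1100) = 0b0111; 0b1001 ⊕ 0b0111 = 0b1110.
P4: E(K, 0b1001) = 0b0010; 0b0001 ⊕ 0b0010 = 0b0011.
P5: E(K, 0b0001) = 0b1010; 0b0001 ⊕ 0b1010 = 0b1011.
Blocks that differ from the original plaintext: P2, P3.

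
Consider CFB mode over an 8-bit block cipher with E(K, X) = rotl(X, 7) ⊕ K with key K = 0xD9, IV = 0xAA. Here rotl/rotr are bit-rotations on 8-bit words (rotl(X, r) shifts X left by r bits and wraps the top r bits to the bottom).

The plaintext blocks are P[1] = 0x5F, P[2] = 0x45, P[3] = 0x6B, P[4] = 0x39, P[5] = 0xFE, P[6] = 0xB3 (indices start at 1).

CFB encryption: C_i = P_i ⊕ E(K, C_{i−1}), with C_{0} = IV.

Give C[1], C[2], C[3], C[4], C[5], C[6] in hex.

C[1] = 0xD3, C[2] = 0x75, C[3] = 0x08, C[4] = 0xE4, C[5] = 0x55, C[6] = 0xC0

C[1]: E(K, 0xAA) = 0x8C; 0x5F ⊕ 0x8C = 0xD3.
C[2]: E(K, 0xD3) = 0x30; 0x45 ⊕ 0x30 = 0x75.
C[3]: E(K, 0x75) = 0x63; 0x6B ⊕ 0x63 = 0x08.
C[4]: E(K, 0x08) = 0xDD; 0x39 ⊕ 0xDD = 0xE4.
C[5]: E(K, 0xE4) = 0xAB; 0xFE ⊕ 0xAB = 0x55.
C[6]: E(K, 0x55) = 0x73; 0xB3 ⊕ 0x73 = 0xC0.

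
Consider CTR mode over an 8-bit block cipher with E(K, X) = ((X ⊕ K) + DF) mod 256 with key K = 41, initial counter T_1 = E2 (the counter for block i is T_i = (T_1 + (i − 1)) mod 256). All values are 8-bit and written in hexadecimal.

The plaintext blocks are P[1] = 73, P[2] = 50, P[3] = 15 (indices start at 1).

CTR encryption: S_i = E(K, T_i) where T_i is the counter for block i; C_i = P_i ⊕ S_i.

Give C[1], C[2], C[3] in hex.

C[1]: T = E2, S = E(K, T) = 82; 73 ⊕ 82 = F1.
C[2]: T = E3, S = E(K, T) = 81; 50 ⊕ 81 = D1.
C[3]: T = E4, S = E(K, T) = 84; 15 ⊕ 84 = 91.

C[1] = F1, C[2] = D1, C[3] = 91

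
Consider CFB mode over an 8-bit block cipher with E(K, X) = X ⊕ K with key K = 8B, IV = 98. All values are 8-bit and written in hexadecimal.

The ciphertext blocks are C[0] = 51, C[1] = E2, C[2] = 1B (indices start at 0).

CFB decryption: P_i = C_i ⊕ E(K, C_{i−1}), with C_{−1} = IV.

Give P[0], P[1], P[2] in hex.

P[0]: E(K, 98) = 13; 51 ⊕ 13 = 42.
P[1]: E(K, 51) = DA; E2 ⊕ DA = 38.
P[2]: E(K, E2) = 69; 1B ⊕ 69 = 72.

P[0] = 42, P[1] = 38, P[2] = 72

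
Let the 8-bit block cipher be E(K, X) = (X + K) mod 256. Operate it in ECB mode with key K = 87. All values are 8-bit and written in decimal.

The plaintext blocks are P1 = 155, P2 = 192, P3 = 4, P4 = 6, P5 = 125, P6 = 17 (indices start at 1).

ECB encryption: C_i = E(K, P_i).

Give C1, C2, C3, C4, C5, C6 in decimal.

C1: E(K, 155) = 242.
C2: E(K, 192) = 23.
C3: E(K, 4) = 91.
C4: E(K, 6) = 93.
C5: E(K, 125) = 212.
C6: E(K, 17) = 104.

C1 = 242, C2 = 23, C3 = 91, C4 = 93, C5 = 212, C6 = 104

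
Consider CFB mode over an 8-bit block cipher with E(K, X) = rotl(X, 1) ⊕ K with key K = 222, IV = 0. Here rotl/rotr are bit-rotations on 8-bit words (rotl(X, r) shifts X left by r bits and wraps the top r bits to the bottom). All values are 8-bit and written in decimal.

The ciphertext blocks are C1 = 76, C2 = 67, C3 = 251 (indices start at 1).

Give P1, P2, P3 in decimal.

P1 = 146, P2 = 5, P3 = 163

CFB decryption: P_i = C_i ⊕ E(K, C_{i−1}), with C_{0} = IV.
P1: E(K, 0) = 222; 76 ⊕ 222 = 146.
P2: E(K, 76) = 70; 67 ⊕ 70 = 5.
P3: E(K, 67) = 88; 251 ⊕ 88 = 163.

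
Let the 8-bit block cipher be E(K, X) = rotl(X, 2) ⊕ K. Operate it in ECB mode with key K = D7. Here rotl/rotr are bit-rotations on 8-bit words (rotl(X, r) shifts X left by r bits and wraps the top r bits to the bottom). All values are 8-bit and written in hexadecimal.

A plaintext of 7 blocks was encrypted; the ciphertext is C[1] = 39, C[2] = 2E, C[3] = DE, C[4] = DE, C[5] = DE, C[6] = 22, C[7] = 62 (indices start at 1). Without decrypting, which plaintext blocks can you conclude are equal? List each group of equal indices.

ECB encrypts each block independently with the same key, so equal ciphertext blocks imply equal plaintext blocks.
C[3] = C[4] = C[5] = DE, so P[3] = P[4] = P[5].

P[3] = P[4] = P[5]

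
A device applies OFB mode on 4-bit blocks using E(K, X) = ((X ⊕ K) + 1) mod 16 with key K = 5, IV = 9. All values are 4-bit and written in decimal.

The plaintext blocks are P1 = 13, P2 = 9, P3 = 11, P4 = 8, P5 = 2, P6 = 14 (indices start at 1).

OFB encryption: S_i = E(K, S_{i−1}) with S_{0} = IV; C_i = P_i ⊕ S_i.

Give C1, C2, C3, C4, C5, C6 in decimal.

C1: S = E(K, 9) = 13; 13 ⊕ 13 = 0.
C2: S = E(K, 13) = 9; 9 ⊕ 9 = 0.
C3: S = E(K, 9) = 13; 11 ⊕ 13 = 6.
C4: S = E(K, 13) = 9; 8 ⊕ 9 = 1.
C5: S = E(K, 9) = 13; 2 ⊕ 13 = 15.
C6: S = E(K, 13) = 9; 14 ⊕ 9 = 7.

C1 = 0, C2 = 0, C3 = 6, C4 = 1, C5 = 15, C6 = 7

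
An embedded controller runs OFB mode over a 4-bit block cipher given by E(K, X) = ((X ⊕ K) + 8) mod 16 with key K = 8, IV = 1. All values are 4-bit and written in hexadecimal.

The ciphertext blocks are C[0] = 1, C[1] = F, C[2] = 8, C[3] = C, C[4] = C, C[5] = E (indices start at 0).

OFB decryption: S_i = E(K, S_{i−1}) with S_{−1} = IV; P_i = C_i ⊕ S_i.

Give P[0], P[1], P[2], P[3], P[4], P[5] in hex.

P[0]: S = E(K, 1) = 1; 1 ⊕ 1 = 0.
P[1]: S = E(K, 1) = 1; F ⊕ 1 = E.
P[2]: S = E(K, 1) = 1; 8 ⊕ 1 = 9.
P[3]: S = E(K, 1) = 1; C ⊕ 1 = D.
P[4]: S = E(K, 1) = 1; C ⊕ 1 = D.
P[5]: S = E(K, 1) = 1; E ⊕ 1 = F.

P[0] = 0, P[1] = E, P[2] = 9, P[3] = D, P[4] = D, P[5] = F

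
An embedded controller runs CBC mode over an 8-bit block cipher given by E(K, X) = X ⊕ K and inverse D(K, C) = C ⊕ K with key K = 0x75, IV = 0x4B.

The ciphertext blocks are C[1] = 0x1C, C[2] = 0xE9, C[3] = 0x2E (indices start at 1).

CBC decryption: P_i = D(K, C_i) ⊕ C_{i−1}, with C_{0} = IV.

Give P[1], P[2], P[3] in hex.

P[1] = 0x22, P[2] = 0x80, P[3] = 0xB2

P[1]: D(K, 0x1C) = 0x69; 0x69 ⊕ 0x4B = 0x22.
P[2]: D(K, 0xE9) = 0x9C; 0x9C ⊕ 0x1C = 0x80.
P[3]: D(K, 0x2E) = 0x5B; 0x5B ⊕ 0xE9 = 0xB2.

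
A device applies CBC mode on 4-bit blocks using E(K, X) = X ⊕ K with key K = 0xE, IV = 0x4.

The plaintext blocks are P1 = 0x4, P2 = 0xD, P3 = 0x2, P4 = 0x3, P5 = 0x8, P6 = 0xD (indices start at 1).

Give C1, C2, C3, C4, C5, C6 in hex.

CBC encryption: C_i = E(K, P_i ⊕ C_{i−1}), with C_{0} = IV.
C1: P1 ⊕ 0x4 = 0x0; E(K, 0x0) = 0xE.
C2: P2 ⊕ 0xE = 0x3; E(K, 0x3) = 0xD.
C3: P3 ⊕ 0xD = 0xF; E(K, 0xF) = 0x1.
C4: P4 ⊕ 0x1 = 0x2; E(K, 0x2) = 0xC.
C5: P5 ⊕ 0xC = 0x4; E(K, 0x4) = 0xA.
C6: P6 ⊕ 0xA = 0x7; E(K, 0x7) = 0x9.

C1 = 0xE, C2 = 0xD, C3 = 0x1, C4 = 0xC, C5 = 0xA, C6 = 0x9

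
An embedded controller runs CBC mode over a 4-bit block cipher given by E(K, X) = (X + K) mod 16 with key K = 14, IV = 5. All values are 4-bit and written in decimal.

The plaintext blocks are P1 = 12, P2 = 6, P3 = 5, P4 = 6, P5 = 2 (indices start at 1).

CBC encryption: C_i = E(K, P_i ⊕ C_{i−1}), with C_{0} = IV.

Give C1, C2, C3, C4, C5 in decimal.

C1: P1 ⊕ 5 = 9; E(K, 9) = 7.
C2: P2 ⊕ 7 = 1; E(K, 1) = 15.
C3: P3 ⊕ 15 = 10; E(K, 10) = 8.
C4: P4 ⊕ 8 = 14; E(K, 14) = 12.
C5: P5 ⊕ 12 = 14; E(K, 14) = 12.

C1 = 7, C2 = 15, C3 = 8, C4 = 12, C5 = 12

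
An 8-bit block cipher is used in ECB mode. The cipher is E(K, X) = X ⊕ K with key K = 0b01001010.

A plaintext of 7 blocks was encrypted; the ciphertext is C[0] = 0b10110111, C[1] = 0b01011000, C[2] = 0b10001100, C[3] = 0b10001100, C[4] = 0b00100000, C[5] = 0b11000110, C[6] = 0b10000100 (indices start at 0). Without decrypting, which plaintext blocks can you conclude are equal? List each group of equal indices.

P[2] = P[3]

ECB encrypts each block independently with the same key, so equal ciphertext blocks imply equal plaintext blocks.
C[2] = C[3] = 0b10001100, so P[2] = P[3].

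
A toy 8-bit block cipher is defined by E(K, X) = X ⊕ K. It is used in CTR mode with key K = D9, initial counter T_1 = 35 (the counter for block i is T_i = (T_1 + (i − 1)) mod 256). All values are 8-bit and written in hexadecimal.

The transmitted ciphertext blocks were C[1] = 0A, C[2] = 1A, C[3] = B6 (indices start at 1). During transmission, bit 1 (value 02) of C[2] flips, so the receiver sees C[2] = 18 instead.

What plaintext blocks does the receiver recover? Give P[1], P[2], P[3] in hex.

CTR decryption: S_i = E(K, T_i) where T_i is the counter for block i; P_i = C_i ⊕ S_i.
Only C[2] changed, to 18. In CTR, a change in C_i flips the same bit in P_i only; the keystream is unaffected. Decrypting the received ciphertext:
P[1]: T = 35, S = E(K, T) = EC; 0A ⊕ EC = E6.
P[2]: T = 36, S = E(K, T) = EF; 18 ⊕ EF = F7.
P[3]: T = 37, S = E(K, T) = EE; B6 ⊕ EE = 58.
Blocks that differ from the original plaintext: P[2].

P[1] = E6, P[2] = F7, P[3] = 58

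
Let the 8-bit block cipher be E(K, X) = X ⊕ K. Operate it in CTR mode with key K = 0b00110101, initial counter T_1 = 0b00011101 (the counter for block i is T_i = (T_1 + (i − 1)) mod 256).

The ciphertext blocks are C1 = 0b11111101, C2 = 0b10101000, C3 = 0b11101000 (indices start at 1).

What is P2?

CTR decryption: S_i = E(K, T_i) where T_i is the counter for block i; P_i = C_i ⊕ S_i.
P2: T = 0b00011110, S = E(K, T) = 0b00101011; 0b10101000 ⊕ 0b00101011 = 0b10000011.

P2 = 0b10000011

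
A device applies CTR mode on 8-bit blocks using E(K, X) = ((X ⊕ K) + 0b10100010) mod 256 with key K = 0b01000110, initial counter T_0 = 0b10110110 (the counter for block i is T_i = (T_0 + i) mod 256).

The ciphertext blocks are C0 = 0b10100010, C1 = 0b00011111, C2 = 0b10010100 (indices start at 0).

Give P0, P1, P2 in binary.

CTR decryption: S_i = E(K, T_i) where T_i is the counter for block i; P_i = C_i ⊕ S_i.
P0: T = 0b10110110, S = E(K, T) = 0b10010010; 0b10100010 ⊕ 0b10010010 = 0b00110000.
P1: T = 0b10110111, S = E(K, T) = 0b10010011; 0b00011111 ⊕ 0b10010011 = 0b10001100.
P2: T = 0b10111000, S = E(K, T) = 0b10100000; 0b10010100 ⊕ 0b10100000 = 0b00110100.

P0 = 0b00110000, P1 = 0b10001100, P2 = 0b00110100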